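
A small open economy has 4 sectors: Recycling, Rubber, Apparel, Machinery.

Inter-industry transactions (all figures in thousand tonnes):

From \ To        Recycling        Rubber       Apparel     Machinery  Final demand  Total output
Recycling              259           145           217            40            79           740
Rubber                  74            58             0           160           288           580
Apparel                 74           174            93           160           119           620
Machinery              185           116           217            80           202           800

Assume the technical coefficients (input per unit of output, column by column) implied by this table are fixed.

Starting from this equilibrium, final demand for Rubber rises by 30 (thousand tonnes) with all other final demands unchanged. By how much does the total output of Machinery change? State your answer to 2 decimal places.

Δx_4 = 28.90

Technical coefficients a_ij = z_ij / X_j:
  a_11 = 259/740 = 0.35, a_21 = 74/740 = 0.10, a_31 = 74/740 = 0.10, a_41 = 185/740 = 0.25
  a_12 = 145/580 = 0.25, a_22 = 58/580 = 0.10, a_32 = 174/580 = 0.30, a_42 = 116/580 = 0.20
  a_13 = 217/620 = 0.35, a_23 = 0/620 = 0.00, a_33 = 93/620 = 0.15, a_43 = 217/620 = 0.35
  a_14 = 40/800 = 0.05, a_24 = 160/800 = 0.20, a_34 = 160/800 = 0.20, a_44 = 80/800 = 0.10
I − A =
  [   0.65    -0.25    -0.35    -0.05]
  [  -0.10     0.90     0.00    -0.20]
  [  -0.10    -0.30     0.85    -0.20]
  [  -0.25    -0.20    -0.35     0.90]
Compute the cofactors C_ij = (−1)^(i+j)·(3×3 minor ij) of I−A; the adjugate is their transpose:
adj(I−A) = Cᵀ =
  [ 0.570500   0.296000   0.302750   0.164750]
  [ 0.119000   0.390375   0.096250   0.114750]
  [ 0.168000   0.233750   0.453250   0.162000]
  [ 0.250250   0.259875   0.281750   0.434000]
det(I−A) = Σ_j (I−A)_1j·C_1j = (0.65)(0.570500) + (-0.25)(0.119000) + (-0.35)(0.168000) + (-0.05)(0.250250) = 0.2697625
(I − A)⁻¹ = adj(I−A) / det(I−A) ≈
  [   2.1148     1.0973     1.1223     0.6107]
  [   0.4411     1.4471     0.3568     0.4254]
  [   0.6228     0.8665     1.6802     0.6005]
  [   0.9277     0.9633     1.0444     1.6088]
Δx = (I − A)⁻¹ Δd with Δd having +30 in the Rubber component and 0 elsewhere.
So Δx_4 = L_42 · (+30), where L_42 = adj(I−A)_42 / det(I−A) = 0.259875 / 0.2697625.
Δx_4 = 0.259875 × (+30) / 0.2697625 = 7.79625 / 0.2697625 ≈ 28.90.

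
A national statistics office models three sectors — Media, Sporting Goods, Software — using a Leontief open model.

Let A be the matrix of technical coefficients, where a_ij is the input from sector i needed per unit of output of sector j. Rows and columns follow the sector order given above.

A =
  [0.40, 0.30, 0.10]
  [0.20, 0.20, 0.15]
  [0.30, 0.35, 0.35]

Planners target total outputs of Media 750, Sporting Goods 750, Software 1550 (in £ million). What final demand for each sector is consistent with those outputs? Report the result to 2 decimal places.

d_1 = 70.00, d_2 = 217.50, d_3 = 520.00

I − A =
  [   0.60    -0.30    -0.10]
  [  -0.20     0.80    -0.15]
  [  -0.30    -0.35     0.65]
d = (I − A) x:
  d_1 = (+0.60)·750 + (-0.30)·750 + (-0.10)·1550 = 70.00
  d_2 = (-0.20)·750 + (+0.80)·750 + (-0.15)·1550 = 217.50
  d_3 = (-0.30)·750 + (-0.35)·750 + (+0.65)·1550 = 520.00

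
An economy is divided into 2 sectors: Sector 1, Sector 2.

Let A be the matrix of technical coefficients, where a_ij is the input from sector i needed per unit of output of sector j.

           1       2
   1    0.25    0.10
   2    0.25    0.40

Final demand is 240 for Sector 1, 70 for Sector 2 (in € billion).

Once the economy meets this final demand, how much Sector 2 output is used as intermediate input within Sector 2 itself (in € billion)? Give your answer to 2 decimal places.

I − A =
  [   0.75    -0.10]
  [  -0.25     0.60]
det(I−A) = (0.75)(0.60) − (-0.10)(-0.25) = 0.4250
adj(I−A) = [[0.60, 0.10], [0.25, 0.75]]
(I − A)⁻¹ = adj(I−A) / det(I−A) ≈
  [   1.4118     0.2353]
  [   0.5882     1.7647]
First solve x = (I − A)⁻¹ d = adj(I−A)·d / det(I−A); in particular x_2 = (0.25·240 + 0.75·70) / 0.4250 = 112.50 / 0.4250 ≈ 264.7059.
Intermediate flow from 2 to 2: z_22 = a_22 · x_2 = 0.40 × 112.50 / 0.4250 = 45.00 / 0.4250 ≈ 105.88.

z_22 = 105.88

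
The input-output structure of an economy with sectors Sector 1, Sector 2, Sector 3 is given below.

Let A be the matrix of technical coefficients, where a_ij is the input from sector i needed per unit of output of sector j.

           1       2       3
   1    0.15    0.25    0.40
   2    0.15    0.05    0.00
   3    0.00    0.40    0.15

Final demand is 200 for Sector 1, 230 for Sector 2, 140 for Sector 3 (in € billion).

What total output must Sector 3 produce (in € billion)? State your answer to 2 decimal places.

I − A =
  [   0.85    -0.25    -0.40]
  [  -0.15     0.95     0.00]
  [   0.00    -0.40     0.85]
Cofactors of I−A, C_ij = (−1)^(i+j)·(minor ij) (rows/columns in the sector order above):
  C_11 = (0.95)(0.85) − (0.00)(-0.40) = 0.8075
  C_12 = −[(-0.15)(0.85) − (0.00)(0.00)] = 0.1275
  C_13 = (-0.15)(-0.40) − (0.95)(0.00) = 0.0600
  C_21 = −[(-0.25)(0.85) − (-0.40)(-0.40)] = 0.3725
  C_22 = (0.85)(0.85) − (-0.40)(0.00) = 0.7225
  C_23 = −[(0.85)(-0.40) − (-0.25)(0.00)] = 0.3400
  C_31 = (-0.25)(0.00) − (-0.40)(0.95) = 0.3800
  C_32 = −[(0.85)(0.00) − (-0.40)(-0.15)] = 0.0600
  C_33 = (0.85)(0.95) − (-0.25)(-0.15) = 0.7700
det(I−A) = Σ_j (I−A)_1j·C_1j = (0.85)(0.8075) + (-0.25)(0.1275) + (-0.40)(0.0600) = 0.6305
adj(I−A) = Cᵀ =
  [ 0.8075   0.3725   0.3800]
  [ 0.1275   0.7225   0.0600]
  [ 0.0600   0.3400   0.7700]
(I − A)⁻¹ = adj(I−A) / det(I−A) ≈
  [   1.2807     0.5908     0.6027]
  [   0.2022     1.1459     0.0952]
  [   0.0952     0.5393     1.2213]
x = (I − A)⁻¹ d = adj(I−A)·d / det(I−A), with det(I−A) = 0.6305:
  x_1 = (0.8075·200 + 0.3725·230 + 0.3800·140) / 0.6305 = 300.375 / 0.6305 ≈ 476.41
  x_2 = (0.1275·200 + 0.7225·230 + 0.0600·140) / 0.6305 = 200.075 / 0.6305 ≈ 317.33
  x_3 = (0.0600·200 + 0.3400·230 + 0.7700·140) / 0.6305 = 198.00 / 0.6305 ≈ 314.04

x_3 = 314.04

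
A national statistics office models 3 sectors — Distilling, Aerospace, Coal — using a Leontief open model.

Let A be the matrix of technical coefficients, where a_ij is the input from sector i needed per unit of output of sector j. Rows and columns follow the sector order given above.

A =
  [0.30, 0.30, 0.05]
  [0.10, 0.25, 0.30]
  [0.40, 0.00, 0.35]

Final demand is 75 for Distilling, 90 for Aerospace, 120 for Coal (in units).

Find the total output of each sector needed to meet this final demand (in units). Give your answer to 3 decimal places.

I − A =
  [   0.70    -0.30    -0.05]
  [  -0.10     0.75    -0.30]
  [  -0.40     0.00     0.65]
Cofactors of I−A, C_ij = (−1)^(i+j)·(minor ij) (rows/columns in the sector order above):
  C_11 = (0.75)(0.65) − (-0.30)(0.00) = 0.4875
  C_12 = −[(-0.10)(0.65) − (-0.30)(-0.40)] = 0.1850
  C_13 = (-0.10)(0.00) − (0.75)(-0.40) = 0.3000
  C_21 = −[(-0.30)(0.65) − (-0.05)(0.00)] = 0.1950
  C_22 = (0.70)(0.65) − (-0.05)(-0.40) = 0.4350
  C_23 = −[(0.70)(0.00) − (-0.30)(-0.40)] = 0.1200
  C_31 = (-0.30)(-0.30) − (-0.05)(0.75) = 0.1275
  C_32 = −[(0.70)(-0.30) − (-0.05)(-0.10)] = 0.2150
  C_33 = (0.70)(0.75) − (-0.30)(-0.10) = 0.4950
det(I−A) = Σ_j (I−A)_1j·C_1j = (0.70)(0.4875) + (-0.30)(0.1850) + (-0.05)(0.3000) = 0.27075
adj(I−A) = Cᵀ =
  [ 0.4875   0.1950   0.1275]
  [ 0.1850   0.4350   0.2150]
  [ 0.3000   0.1200   0.4950]
(I − A)⁻¹ = adj(I−A) / det(I−A) ≈
  [   1.8006     0.7202     0.4709]
  [   0.6833     1.6066     0.7941]
  [   1.1080     0.4432     1.8283]
x = (I − A)⁻¹ d = adj(I−A)·d / det(I−A), with det(I−A) = 0.27075:
  x_D = (0.4875·75 + 0.1950·90 + 0.1275·120) / 0.27075 = 69.4125 / 0.27075 ≈ 256.371
  x_A = (0.1850·75 + 0.4350·90 + 0.2150·120) / 0.27075 = 78.825 / 0.27075 ≈ 291.136
  x_C = (0.3000·75 + 0.1200·90 + 0.4950·120) / 0.27075 = 92.70 / 0.27075 ≈ 342.382

x_D = 256.371, x_A = 291.136, x_C = 342.382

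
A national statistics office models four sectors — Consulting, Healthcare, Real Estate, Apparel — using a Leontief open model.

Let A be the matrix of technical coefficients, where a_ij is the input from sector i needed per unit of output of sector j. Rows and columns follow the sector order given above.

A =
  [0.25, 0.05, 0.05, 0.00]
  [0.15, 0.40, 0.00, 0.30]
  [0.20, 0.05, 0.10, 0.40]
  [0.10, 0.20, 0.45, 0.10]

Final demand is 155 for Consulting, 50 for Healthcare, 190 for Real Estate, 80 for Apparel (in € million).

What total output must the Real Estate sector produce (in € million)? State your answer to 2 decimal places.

x_R = 488.18

I − A =
  [   0.75    -0.05    -0.05     0.00]
  [  -0.15     0.60     0.00    -0.30]
  [  -0.20    -0.05     0.90    -0.40]
  [  -0.10    -0.20    -0.45     0.90]
Compute the cofactors C_ij = (−1)^(i+j)·(3×3 minor ij) of I−A; the adjugate is their transpose:
adj(I−A) = Cᵀ =
  [ 0.317250   0.037750   0.030750   0.026250]
  [ 0.148500   0.461500   0.109500   0.202500]
  [ 0.140250   0.104750   0.351750   0.191250]
  [ 0.138375   0.159125   0.203625   0.391875]
det(I−A) = Σ_j (I−A)_1j·C_1j = (0.75)(0.317250) + (-0.05)(0.148500) + (-0.05)(0.140250) + (0.00)(0.138375) = 0.2235
(I − A)⁻¹ = adj(I−A) / det(I−A) ≈
  [   1.4195     0.1689     0.1376     0.1174]
  [   0.6644     2.0649     0.4899     0.9060]
  [   0.6275     0.4687     1.5738     0.8557]
  [   0.6191     0.7120     0.9111     1.7534]
x = (I − A)⁻¹ d = adj(I−A)·d / det(I−A), with det(I−A) = 0.2235:
  x_C = (0.317250·155 + 0.037750·50 + 0.030750·190 + 0.026250·80) / 0.2235 = 59.00375 / 0.2235 ≈ 264.00
  x_H = (0.148500·155 + 0.461500·50 + 0.109500·190 + 0.202500·80) / 0.2235 = 83.0975 / 0.2235 ≈ 371.80
  x_R = (0.140250·155 + 0.104750·50 + 0.351750·190 + 0.191250·80) / 0.2235 = 109.10875 / 0.2235 ≈ 488.18
  x_A = (0.138375·155 + 0.159125·50 + 0.203625·190 + 0.391875·80) / 0.2235 = 99.443125 / 0.2235 ≈ 444.94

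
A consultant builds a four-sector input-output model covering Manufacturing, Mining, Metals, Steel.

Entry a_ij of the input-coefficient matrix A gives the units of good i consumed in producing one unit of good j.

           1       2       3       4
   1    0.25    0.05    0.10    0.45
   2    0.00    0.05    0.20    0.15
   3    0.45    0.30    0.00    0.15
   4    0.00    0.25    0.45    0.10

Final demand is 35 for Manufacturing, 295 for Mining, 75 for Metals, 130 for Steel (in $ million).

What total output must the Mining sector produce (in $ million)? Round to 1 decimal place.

I − A =
  [   0.75    -0.05    -0.10    -0.45]
  [   0.00     0.95    -0.20    -0.15]
  [  -0.45    -0.30     1.00    -0.15]
  [   0.00    -0.25    -0.45     0.90]
Compute the cofactors C_ij = (−1)^(i+j)·(3×3 minor ij) of I−A; the adjugate is their transpose:
adj(I−A) = Cᵀ =
  [ 0.671625   0.245625   0.309000   0.428250]
  [ 0.111375   0.492750   0.185625   0.168750]
  [ 0.367875   0.301500   0.613125   0.336375]
  [ 0.214875   0.287625   0.358125   0.620250]
det(I−A) = Σ_j (I−A)_1j·C_1j = (0.75)(0.671625) + (-0.05)(0.111375) + (-0.10)(0.367875) + (-0.45)(0.214875) = 0.36466875
(I − A)⁻¹ = adj(I−A) / det(I−A) ≈
  [   1.8417     0.6736     0.8473     1.1744]
  [   0.3054     1.3512     0.5090     0.4627]
  [   1.0088     0.8268     1.6813     0.9224]
  [   0.5892     0.7887     0.9821     1.7009]
x = (I − A)⁻¹ d = adj(I−A)·d / det(I−A), with det(I−A) = 0.36466875:
  x_1 = (0.671625·35 + 0.245625·295 + 0.309000·75 + 0.428250·130) / 0.36466875 = 174.81375 / 0.36466875 ≈ 479.4
  x_2 = (0.111375·35 + 0.492750·295 + 0.185625·75 + 0.168750·130) / 0.36466875 = 185.11875 / 0.36466875 ≈ 507.6
  x_3 = (0.367875·35 + 0.301500·295 + 0.613125·75 + 0.336375·130) / 0.36466875 = 191.53125 / 0.36466875 ≈ 525.2
  x_4 = (0.214875·35 + 0.287625·295 + 0.358125·75 + 0.620250·130) / 0.36466875 = 199.861875 / 0.36466875 ≈ 548.1

x_2 = 507.6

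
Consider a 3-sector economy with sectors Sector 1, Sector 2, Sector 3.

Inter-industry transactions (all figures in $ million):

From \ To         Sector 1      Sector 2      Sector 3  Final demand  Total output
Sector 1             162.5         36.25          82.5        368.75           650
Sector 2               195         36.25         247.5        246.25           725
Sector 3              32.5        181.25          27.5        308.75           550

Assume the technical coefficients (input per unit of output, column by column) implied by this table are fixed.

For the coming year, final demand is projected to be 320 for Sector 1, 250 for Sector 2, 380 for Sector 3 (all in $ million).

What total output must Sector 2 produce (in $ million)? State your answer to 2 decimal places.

x_2 = 751.68

Technical coefficients a_ij = z_ij / X_j:
  a_11 = 162.5/650 = 0.25, a_21 = 195/650 = 0.30, a_31 = 32.5/650 = 0.05
  a_12 = 36.25/725 = 0.05, a_22 = 36.25/725 = 0.05, a_32 = 181.25/725 = 0.25
  a_13 = 82.5/550 = 0.15, a_23 = 247.5/550 = 0.45, a_33 = 27.5/550 = 0.05
I − A =
  [   0.75    -0.05    -0.15]
  [  -0.30     0.95    -0.45]
  [  -0.05    -0.25     0.95]
Cofactors of I−A, C_ij = (−1)^(i+j)·(minor ij) (rows/columns in the sector order above):
  C_11 = (0.95)(0.95) − (-0.45)(-0.25) = 0.7900
  C_12 = −[(-0.30)(0.95) − (-0.45)(-0.05)] = 0.3075
  C_13 = (-0.30)(-0.25) − (0.95)(-0.05) = 0.1225
  C_21 = −[(-0.05)(0.95) − (-0.15)(-0.25)] = 0.0850
  C_22 = (0.75)(0.95) − (-0.15)(-0.05) = 0.7050
  C_23 = −[(0.75)(-0.25) − (-0.05)(-0.05)] = 0.1900
  C_31 = (-0.05)(-0.45) − (-0.15)(0.95) = 0.1650
  C_32 = −[(0.75)(-0.45) − (-0.15)(-0.30)] = 0.3825
  C_33 = (0.75)(0.95) − (-0.05)(-0.30) = 0.6975
det(I−A) = Σ_j (I−A)_1j·C_1j = (0.75)(0.7900) + (-0.05)(0.3075) + (-0.15)(0.1225) = 0.55875
adj(I−A) = Cᵀ =
  [ 0.7900   0.0850   0.1650]
  [ 0.3075   0.7050   0.3825]
  [ 0.1225   0.1900   0.6975]
(I − A)⁻¹ = adj(I−A) / det(I−A) ≈
  [   1.4139     0.1521     0.2953]
  [   0.5503     1.2617     0.6846]
  [   0.2192     0.3400     1.2483]
x = (I − A)⁻¹ d = adj(I−A)·d / det(I−A), with det(I−A) = 0.55875:
  x_1 = (0.7900·320 + 0.0850·250 + 0.1650·380) / 0.55875 = 336.75 / 0.55875 ≈ 602.68
  x_2 = (0.3075·320 + 0.7050·250 + 0.3825·380) / 0.55875 = 420.00 / 0.55875 ≈ 751.68
  x_3 = (0.1225·320 + 0.1900·250 + 0.6975·380) / 0.55875 = 351.75 / 0.55875 ≈ 629.53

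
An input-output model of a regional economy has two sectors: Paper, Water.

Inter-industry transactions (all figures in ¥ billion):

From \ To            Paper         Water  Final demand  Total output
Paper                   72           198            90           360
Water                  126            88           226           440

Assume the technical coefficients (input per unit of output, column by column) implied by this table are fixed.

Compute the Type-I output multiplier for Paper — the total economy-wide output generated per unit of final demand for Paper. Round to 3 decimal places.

Technical coefficients a_ij = z_ij / X_j:
  a_PP = 72/360 = 0.20, a_WP = 126/360 = 0.35
  a_PW = 198/440 = 0.45, a_WW = 88/440 = 0.20
I − A =
  [   0.80    -0.45]
  [  -0.35     0.80]
det(I−A) = (0.80)(0.80) − (-0.45)(-0.35) = 0.4825
adj(I−A) = [[0.80, 0.45], [0.35, 0.80]]
(I − A)⁻¹ = adj(I−A) / det(I−A) ≈
  [   1.6580     0.9326]
  [   0.7254     1.6580]
The output multiplier for sector j is the column-j sum of the Leontief inverse (I − A)⁻¹ = adj(I−A) / det(I−A).
Column P of adj(I−A): (0.80, 0.35); det(I−A) = 0.4825.
m_P = (0.80 + 0.35) / 0.4825 = 1.15 / 0.4825 ≈ 2.383.

m_P = 2.383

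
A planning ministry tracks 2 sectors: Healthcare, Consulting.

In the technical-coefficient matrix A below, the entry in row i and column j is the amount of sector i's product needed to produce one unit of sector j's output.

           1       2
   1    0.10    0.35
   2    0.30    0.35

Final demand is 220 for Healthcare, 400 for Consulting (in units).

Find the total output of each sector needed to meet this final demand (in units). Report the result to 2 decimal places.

x_1 = 589.58, x_2 = 887.50

I − A =
  [   0.90    -0.35]
  [  -0.30     0.65]
det(I−A) = (0.90)(0.65) − (-0.35)(-0.30) = 0.4800
adj(I−A) = [[0.65, 0.35], [0.30, 0.90]]
(I − A)⁻¹ = adj(I−A) / det(I−A) ≈
  [   1.3542     0.7292]
  [   0.6250     1.8750]
x = (I − A)⁻¹ d = adj(I−A)·d / det(I−A), with det(I−A) = 0.4800:
  x_1 = (0.65·220 + 0.35·400) / 0.4800 = 283.00 / 0.4800 ≈ 589.58
  x_2 = (0.30·220 + 0.90·400) / 0.4800 = 426.00 / 0.4800 = 887.50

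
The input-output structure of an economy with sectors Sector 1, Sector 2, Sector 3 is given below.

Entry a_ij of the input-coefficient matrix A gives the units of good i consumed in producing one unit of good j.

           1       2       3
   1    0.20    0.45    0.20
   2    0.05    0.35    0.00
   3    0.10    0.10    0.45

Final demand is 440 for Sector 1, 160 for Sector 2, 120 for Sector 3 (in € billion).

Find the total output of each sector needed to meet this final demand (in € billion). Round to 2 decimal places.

x_1 = 830.81, x_2 = 310.06, x_3 = 425.61

I − A =
  [   0.80    -0.45    -0.20]
  [  -0.05     0.65     0.00]
  [  -0.10    -0.10     0.55]
Cofactors of I−A, C_ij = (−1)^(i+j)·(minor ij) (rows/columns in the sector order above):
  C_11 = (0.65)(0.55) − (0.00)(-0.10) = 0.3575
  C_12 = −[(-0.05)(0.55) − (0.00)(-0.10)] = 0.0275
  C_13 = (-0.05)(-0.10) − (0.65)(-0.10) = 0.0700
  C_21 = −[(-0.45)(0.55) − (-0.20)(-0.10)] = 0.2675
  C_22 = (0.80)(0.55) − (-0.20)(-0.10) = 0.4200
  C_23 = −[(0.80)(-0.10) − (-0.45)(-0.10)] = 0.1250
  C_31 = (-0.45)(0.00) − (-0.20)(0.65) = 0.1300
  C_32 = −[(0.80)(0.00) − (-0.20)(-0.05)] = 0.0100
  C_33 = (0.80)(0.65) − (-0.45)(-0.05) = 0.4975
det(I−A) = Σ_j (I−A)_1j·C_1j = (0.80)(0.3575) + (-0.45)(0.0275) + (-0.20)(0.0700) = 0.259625
adj(I−A) = Cᵀ =
  [ 0.3575   0.2675   0.1300]
  [ 0.0275   0.4200   0.0100]
  [ 0.0700   0.1250   0.4975]
(I − A)⁻¹ = adj(I−A) / det(I−A) ≈
  [   1.3770     1.0303     0.5007]
  [   0.1059     1.6177     0.0385]
  [   0.2696     0.4815     1.9162]
x = (I − A)⁻¹ d = adj(I−A)·d / det(I−A), with det(I−A) = 0.259625:
  x_1 = (0.3575·440 + 0.2675·160 + 0.1300·120) / 0.259625 = 215.70 / 0.259625 ≈ 830.81
  x_2 = (0.0275·440 + 0.4200·160 + 0.0100·120) / 0.259625 = 80.50 / 0.259625 ≈ 310.06
  x_3 = (0.0700·440 + 0.1250·160 + 0.4975·120) / 0.259625 = 110.50 / 0.259625 ≈ 425.61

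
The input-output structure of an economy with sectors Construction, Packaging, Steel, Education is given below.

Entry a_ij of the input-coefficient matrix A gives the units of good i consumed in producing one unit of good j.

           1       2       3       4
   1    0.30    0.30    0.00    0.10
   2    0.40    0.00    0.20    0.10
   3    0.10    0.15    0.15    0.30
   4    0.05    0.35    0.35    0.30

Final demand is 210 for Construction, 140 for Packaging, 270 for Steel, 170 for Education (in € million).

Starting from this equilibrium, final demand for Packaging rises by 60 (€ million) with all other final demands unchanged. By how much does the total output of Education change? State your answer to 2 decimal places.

Δx_4 = 80.24

I − A =
  [   0.70    -0.30     0.00    -0.10]
  [  -0.40     1.00    -0.20    -0.10]
  [  -0.10    -0.15     0.85    -0.30]
  [  -0.05    -0.35    -0.35     0.70]
Compute the cofactors C_ij = (−1)^(i+j)·(3×3 minor ij) of I−A; the adjugate is their transpose:
adj(I−A) = Cᵀ =
  [ 0.41300   0.18200   0.09450   0.12550]
  [ 0.22075   0.33525   0.13550   0.13750]
  [ 0.16625   0.17525   0.36100   0.20350]
  [ 0.22300   0.26825   0.25500   0.46600]
det(I−A) = Σ_j (I−A)_1j·C_1j = (0.70)(0.41300) + (-0.30)(0.22075) + (0.00)(0.16625) + (-0.10)(0.22300) = 0.200575
(I − A)⁻¹ = adj(I−A) / det(I−A) ≈
  [   2.0591     0.9074     0.4711     0.6257]
  [   1.1006     1.6714     0.6756     0.6855]
  [   0.8289     0.8737     1.7998     1.0146]
  [   1.1118     1.3374     1.2713     2.3233]
Δx = (I − A)⁻¹ Δd with Δd having +60 in the Packaging component and 0 elsewhere.
So Δx_4 = L_42 · (+60), where L_42 = adj(I−A)_42 / det(I−A) = 0.26825 / 0.200575.
Δx_4 = 0.26825 × (+60) / 0.200575 = 16.095 / 0.200575 ≈ 80.24.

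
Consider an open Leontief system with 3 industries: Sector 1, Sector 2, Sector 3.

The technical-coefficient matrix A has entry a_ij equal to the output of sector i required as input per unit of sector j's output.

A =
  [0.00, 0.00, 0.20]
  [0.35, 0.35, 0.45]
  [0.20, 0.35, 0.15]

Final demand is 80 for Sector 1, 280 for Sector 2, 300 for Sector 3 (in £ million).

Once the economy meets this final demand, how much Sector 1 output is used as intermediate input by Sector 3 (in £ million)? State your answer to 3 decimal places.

I − A =
  [   1.00     0.00    -0.20]
  [  -0.35     0.65    -0.45]
  [  -0.20    -0.35     0.85]
Cofactors of I−A, C_ij = (−1)^(i+j)·(minor ij) (rows/columns in the sector order above):
  C_11 = (0.65)(0.85) − (-0.45)(-0.35) = 0.3950
  C_12 = −[(-0.35)(0.85) − (-0.45)(-0.20)] = 0.3875
  C_13 = (-0.35)(-0.35) − (0.65)(-0.20) = 0.2525
  C_21 = −[(0.00)(0.85) − (-0.20)(-0.35)] = 0.0700
  C_22 = (1.00)(0.85) − (-0.20)(-0.20) = 0.8100
  C_23 = −[(1.00)(-0.35) − (0.00)(-0.20)] = 0.3500
  C_31 = (0.00)(-0.45) − (-0.20)(0.65) = 0.1300
  C_32 = −[(1.00)(-0.45) − (-0.20)(-0.35)] = 0.5200
  C_33 = (1.00)(0.65) − (0.00)(-0.35) = 0.6500
det(I−A) = Σ_j (I−A)_1j·C_1j = (1.00)(0.3950) + (0.00)(0.3875) + (-0.20)(0.2525) = 0.3445
adj(I−A) = Cᵀ =
  [ 0.3950   0.0700   0.1300]
  [ 0.3875   0.8100   0.5200]
  [ 0.2525   0.3500   0.6500]
(I − A)⁻¹ = adj(I−A) / det(I−A) ≈
  [   1.1466     0.2032     0.3774]
  [   1.1248     2.3512     1.5094]
  [   0.7329     1.0160     1.8868]
First solve x = (I − A)⁻¹ d = adj(I−A)·d / det(I−A); in particular x_3 = (0.2525·80 + 0.3500·280 + 0.6500·300) / 0.3445 = 313.20 / 0.3445 ≈ 909.14369.
Intermediate flow from 1 to 3: z_13 = a_13 · x_3 = 0.20 × 313.20 / 0.3445 = 62.64 / 0.3445 ≈ 181.829.

z_13 = 181.829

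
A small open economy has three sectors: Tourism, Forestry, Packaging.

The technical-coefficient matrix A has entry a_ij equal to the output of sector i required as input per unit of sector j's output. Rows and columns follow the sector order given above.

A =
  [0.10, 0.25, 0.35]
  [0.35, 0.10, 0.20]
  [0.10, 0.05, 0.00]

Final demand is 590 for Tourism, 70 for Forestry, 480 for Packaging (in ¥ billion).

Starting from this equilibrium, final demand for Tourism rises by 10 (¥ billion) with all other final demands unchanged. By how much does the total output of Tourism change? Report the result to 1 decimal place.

I − A =
  [   0.90    -0.25    -0.35]
  [  -0.35     0.90    -0.20]
  [  -0.10    -0.05     1.00]
Cofactors of I−A, C_ij = (−1)^(i+j)·(minor ij) (rows/columns in the sector order above):
  C_11 = (0.90)(1.00) − (-0.20)(-0.05) = 0.8900
  C_12 = −[(-0.35)(1.00) − (-0.20)(-0.10)] = 0.3700
  C_13 = (-0.35)(-0.05) − (0.90)(-0.10) = 0.1075
  C_21 = −[(-0.25)(1.00) − (-0.35)(-0.05)] = 0.2675
  C_22 = (0.90)(1.00) − (-0.35)(-0.10) = 0.8650
  C_23 = −[(0.90)(-0.05) − (-0.25)(-0.10)] = 0.0700
  C_31 = (-0.25)(-0.20) − (-0.35)(0.90) = 0.3650
  C_32 = −[(0.90)(-0.20) − (-0.35)(-0.35)] = 0.3025
  C_33 = (0.90)(0.90) − (-0.25)(-0.35) = 0.7225
det(I−A) = Σ_j (I−A)_1j·C_1j = (0.90)(0.8900) + (-0.25)(0.3700) + (-0.35)(0.1075) = 0.670875
adj(I−A) = Cᵀ =
  [ 0.8900   0.2675   0.3650]
  [ 0.3700   0.8650   0.3025]
  [ 0.1075   0.0700   0.7225]
(I − A)⁻¹ = adj(I−A) / det(I−A) ≈
  [   1.3266     0.3987     0.5441]
  [   0.5515     1.2894     0.4509]
  [   0.1602     0.1043     1.0770]
Δx = (I − A)⁻¹ Δd with Δd having +10 in the Tourism component and 0 elsewhere.
So Δx_T = L_TT · (+10), where L_TT = adj(I−A)_TT / det(I−A) = 0.8900 / 0.670875.
Δx_T = 0.8900 × (+10) / 0.670875 = 8.90 / 0.670875 ≈ 13.3.

Δx_T = 13.3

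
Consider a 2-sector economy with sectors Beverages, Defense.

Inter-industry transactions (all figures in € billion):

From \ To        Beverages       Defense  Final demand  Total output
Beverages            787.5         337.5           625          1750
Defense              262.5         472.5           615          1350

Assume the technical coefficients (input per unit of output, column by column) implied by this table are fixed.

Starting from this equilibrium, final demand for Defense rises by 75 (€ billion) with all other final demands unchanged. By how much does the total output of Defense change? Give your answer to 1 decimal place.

Δx_2 = 128.9

Technical coefficients a_ij = z_ij / X_j:
  a_11 = 787.5/1750 = 0.45, a_21 = 262.5/1750 = 0.15
  a_12 = 337.5/1350 = 0.25, a_22 = 472.5/1350 = 0.35
I − A =
  [   0.55    -0.25]
  [  -0.15     0.65]
det(I−A) = (0.55)(0.65) − (-0.25)(-0.15) = 0.3200
adj(I−A) = [[0.65, 0.25], [0.15, 0.55]]
(I − A)⁻¹ = adj(I−A) / det(I−A) ≈
  [   2.0313     0.7813]
  [   0.4688     1.7188]
Δx = (I − A)⁻¹ Δd with Δd having +75 in the Defense component and 0 elsewhere.
So Δx_2 = L_22 · (+75), where L_22 = adj(I−A)_22 / det(I−A) = 0.55 / 0.3200.
Δx_2 = 0.55 × (+75) / 0.3200 = 41.25 / 0.3200 ≈ 128.9.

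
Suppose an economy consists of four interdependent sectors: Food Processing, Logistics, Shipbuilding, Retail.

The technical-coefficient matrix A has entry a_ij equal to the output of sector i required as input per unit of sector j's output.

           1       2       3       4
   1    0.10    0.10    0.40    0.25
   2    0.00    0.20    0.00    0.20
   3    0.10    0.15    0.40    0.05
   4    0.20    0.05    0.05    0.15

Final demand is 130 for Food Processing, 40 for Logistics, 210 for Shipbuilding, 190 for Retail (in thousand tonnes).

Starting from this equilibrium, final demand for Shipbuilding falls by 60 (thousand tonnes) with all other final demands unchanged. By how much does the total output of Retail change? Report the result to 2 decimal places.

I − A =
  [   0.90    -0.10    -0.40    -0.25]
  [   0.00     0.80     0.00    -0.20]
  [  -0.10    -0.15     0.60    -0.05]
  [  -0.20    -0.05    -0.05     0.85]
Compute the cofactors C_ij = (−1)^(i+j)·(3×3 minor ij) of I−A; the adjugate is their transpose:
adj(I−A) = Cᵀ =
  [ 0.398500   0.112125   0.279000   0.160000]
  [ 0.025000   0.387500   0.025000   0.100000]
  [ 0.081000   0.120250   0.559000   0.085000]
  [ 0.100000   0.056250   0.100000   0.400000]
det(I−A) = Σ_j (I−A)_1j·C_1j = (0.90)(0.398500) + (-0.10)(0.025000) + (-0.40)(0.081000) + (-0.25)(0.100000) = 0.29875
(I − A)⁻¹ = adj(I−A) / det(I−A) ≈
  [   1.3339     0.3753     0.9339     0.5356]
  [   0.0837     1.2971     0.0837     0.3347]
  [   0.2711     0.4025     1.8711     0.2845]
  [   0.3347     0.1883     0.3347     1.3389]
Δx = (I − A)⁻¹ Δd with Δd having -60 in the Shipbuilding component and 0 elsewhere.
So Δx_4 = L_43 · (-60), where L_43 = adj(I−A)_43 / det(I−A) = 0.100000 / 0.29875.
Δx_4 = 0.100000 × (-60) / 0.29875 = -6.00 / 0.29875 ≈ -20.08.

Δx_4 = -20.08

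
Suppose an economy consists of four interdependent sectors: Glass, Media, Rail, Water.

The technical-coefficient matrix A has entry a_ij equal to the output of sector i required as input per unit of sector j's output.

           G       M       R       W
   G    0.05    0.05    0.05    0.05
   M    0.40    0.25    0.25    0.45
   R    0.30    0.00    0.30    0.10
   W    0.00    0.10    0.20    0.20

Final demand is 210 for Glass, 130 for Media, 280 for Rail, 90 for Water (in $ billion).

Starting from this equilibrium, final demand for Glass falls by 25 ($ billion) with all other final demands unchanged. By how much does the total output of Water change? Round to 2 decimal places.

I − A =
  [   0.95    -0.05    -0.05    -0.05]
  [  -0.40     0.75    -0.25    -0.45]
  [  -0.30     0.00     0.70    -0.10]
  [   0.00    -0.10    -0.20     0.80]
Compute the cofactors C_ij = (−1)^(i+j)·(3×3 minor ij) of I−A; the adjugate is their transpose:
adj(I−A) = Cᵀ =
  [ 0.37100   0.03100   0.05100   0.04700]
  [ 0.30300   0.49800   0.29550   0.33600]
  [ 0.17050   0.02300   0.50925   0.08725]
  [ 0.08050   0.06800   0.16425   0.46975]
det(I−A) = Σ_j (I−A)_1j·C_1j = (0.95)(0.37100) + (-0.05)(0.30300) + (-0.05)(0.17050) + (-0.05)(0.08050) = 0.32475
(I − A)⁻¹ = adj(I−A) / det(I−A) ≈
  [   1.1424     0.0955     0.1570     0.1447]
  [   0.9330     1.5335     0.9099     1.0346]
  [   0.5250     0.0708     1.5681     0.2687]
  [   0.2479     0.2094     0.5058     1.4465]
Δx = (I − A)⁻¹ Δd with Δd having -25 in the Glass component and 0 elsewhere.
So Δx_W = L_WG · (-25), where L_WG = adj(I−A)_WG / det(I−A) = 0.08050 / 0.32475.
Δx_W = 0.08050 × (-25) / 0.32475 = -2.0125 / 0.32475 ≈ -6.20.

Δx_W = -6.20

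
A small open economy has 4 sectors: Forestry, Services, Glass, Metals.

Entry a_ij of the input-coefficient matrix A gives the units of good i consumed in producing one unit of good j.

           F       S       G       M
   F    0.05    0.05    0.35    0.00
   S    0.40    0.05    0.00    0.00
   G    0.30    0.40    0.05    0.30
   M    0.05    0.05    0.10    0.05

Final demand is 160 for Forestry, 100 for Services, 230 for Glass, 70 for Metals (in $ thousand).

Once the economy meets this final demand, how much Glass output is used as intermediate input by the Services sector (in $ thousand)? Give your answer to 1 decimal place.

I − A =
  [   0.95    -0.05    -0.35     0.00]
  [  -0.40     0.95     0.00     0.00]
  [  -0.30    -0.40     0.95    -0.30]
  [  -0.05    -0.05    -0.10     0.95]
Compute the cofactors C_ij = (−1)^(i+j)·(3×3 minor ij) of I−A; the adjugate is their transpose:
adj(I−A) = Cᵀ =
  [ 0.828875   0.181875   0.315875   0.099750]
  [ 0.349000   0.723875   0.133000   0.042000]
  [ 0.443000   0.390250   0.838375   0.264750]
  [ 0.108625   0.088750   0.111875   0.682625]
det(I−A) = Σ_j (I−A)_1j·C_1j = (0.95)(0.828875) + (-0.05)(0.349000) + (-0.35)(0.443000) + (0.00)(0.108625) = 0.61493125
(I − A)⁻¹ = adj(I−A) / det(I−A) ≈
  [   1.3479     0.2958     0.5137     0.1622]
  [   0.5675     1.1772     0.2163     0.0683]
  [   0.7204     0.6346     1.3634     0.4305]
  [   0.1766     0.1443     0.1819     1.1101]
First solve x = (I − A)⁻¹ d = adj(I−A)·d / det(I−A); in particular x_S = (0.349000·160 + 0.723875·100 + 0.133000·230 + 0.042000·70) / 0.61493125 = 161.7575 / 0.61493125 ≈ 263.050.
Intermediate flow from G to S: z_GS = a_GS · x_S = 0.40 × 161.7575 / 0.61493125 = 64.703 / 0.61493125 ≈ 105.2.

z_GS = 105.2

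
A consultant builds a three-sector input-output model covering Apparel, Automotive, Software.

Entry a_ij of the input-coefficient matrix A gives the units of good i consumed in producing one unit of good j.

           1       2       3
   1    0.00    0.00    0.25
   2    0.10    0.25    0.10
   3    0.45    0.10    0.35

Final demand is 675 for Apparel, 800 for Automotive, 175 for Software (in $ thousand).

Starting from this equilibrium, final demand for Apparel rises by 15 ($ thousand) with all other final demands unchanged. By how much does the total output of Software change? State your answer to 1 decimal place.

Δx_3 = 13.3

I − A =
  [   1.00     0.00    -0.25]
  [  -0.10     0.75    -0.10]
  [  -0.45    -0.10     0.65]
Cofactors of I−A, C_ij = (−1)^(i+j)·(minor ij) (rows/columns in the sector order above):
  C_11 = (0.75)(0.65) − (-0.10)(-0.10) = 0.4775
  C_12 = −[(-0.10)(0.65) − (-0.10)(-0.45)] = 0.1100
  C_13 = (-0.10)(-0.10) − (0.75)(-0.45) = 0.3475
  C_21 = −[(0.00)(0.65) − (-0.25)(-0.10)] = 0.0250
  C_22 = (1.00)(0.65) − (-0.25)(-0.45) = 0.5375
  C_23 = −[(1.00)(-0.10) − (0.00)(-0.45)] = 0.1000
  C_31 = (0.00)(-0.10) − (-0.25)(0.75) = 0.1875
  C_32 = −[(1.00)(-0.10) − (-0.25)(-0.10)] = 0.1250
  C_33 = (1.00)(0.75) − (0.00)(-0.10) = 0.7500
det(I−A) = Σ_j (I−A)_1j·C_1j = (1.00)(0.4775) + (0.00)(0.1100) + (-0.25)(0.3475) = 0.390625
adj(I−A) = Cᵀ =
  [ 0.4775   0.0250   0.1875]
  [ 0.1100   0.5375   0.1250]
  [ 0.3475   0.1000   0.7500]
(I − A)⁻¹ = adj(I−A) / det(I−A) ≈
  [   1.2224     0.0640     0.4800]
  [   0.2816     1.3760     0.3200]
  [   0.8896     0.2560     1.9200]
Δx = (I − A)⁻¹ Δd with Δd having +15 in the Apparel component and 0 elsewhere.
So Δx_3 = L_31 · (+15), where L_31 = adj(I−A)_31 / det(I−A) = 0.3475 / 0.390625.
Δx_3 = 0.3475 × (+15) / 0.390625 = 5.2125 / 0.390625 ≈ 13.3.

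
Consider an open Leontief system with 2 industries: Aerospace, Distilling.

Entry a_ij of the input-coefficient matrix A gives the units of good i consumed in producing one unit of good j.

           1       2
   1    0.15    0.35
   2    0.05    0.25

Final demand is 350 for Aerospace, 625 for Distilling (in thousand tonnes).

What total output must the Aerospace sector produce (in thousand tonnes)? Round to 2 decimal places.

x_1 = 776.21

I − A =
  [   0.85    -0.35]
  [  -0.05     0.75]
det(I−A) = (0.85)(0.75) − (-0.35)(-0.05) = 0.6200
adj(I−A) = [[0.75, 0.35], [0.05, 0.85]]
(I − A)⁻¹ = adj(I−A) / det(I−A) ≈
  [   1.2097     0.5645]
  [   0.0806     1.3710]
x = (I − A)⁻¹ d = adj(I−A)·d / det(I−A), with det(I−A) = 0.6200:
  x_1 = (0.75·350 + 0.35·625) / 0.6200 = 481.25 / 0.6200 ≈ 776.21
  x_2 = (0.05·350 + 0.85·625) / 0.6200 = 548.75 / 0.6200 ≈ 885.08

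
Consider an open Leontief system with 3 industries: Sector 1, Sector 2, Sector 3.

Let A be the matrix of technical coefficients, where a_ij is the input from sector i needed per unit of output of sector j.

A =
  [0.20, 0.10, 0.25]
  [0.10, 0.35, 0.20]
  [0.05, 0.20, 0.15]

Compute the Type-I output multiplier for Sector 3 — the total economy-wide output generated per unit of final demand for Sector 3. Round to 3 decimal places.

m_3 = 2.265

I − A =
  [   0.80    -0.10    -0.25]
  [  -0.10     0.65    -0.20]
  [  -0.05    -0.20     0.85]
Cofactors of I−A, C_ij = (−1)^(i+j)·(minor ij) (rows/columns in the sector order above):
  C_11 = (0.65)(0.85) − (-0.20)(-0.20) = 0.5125
  C_12 = −[(-0.10)(0.85) − (-0.20)(-0.05)] = 0.0950
  C_13 = (-0.10)(-0.20) − (0.65)(-0.05) = 0.0525
  C_21 = −[(-0.10)(0.85) − (-0.25)(-0.20)] = 0.1350
  C_22 = (0.80)(0.85) − (-0.25)(-0.05) = 0.6675
  C_23 = −[(0.80)(-0.20) − (-0.10)(-0.05)] = 0.1650
  C_31 = (-0.10)(-0.20) − (-0.25)(0.65) = 0.1825
  C_32 = −[(0.80)(-0.20) − (-0.25)(-0.10)] = 0.1850
  C_33 = (0.80)(0.65) − (-0.10)(-0.10) = 0.5100
det(I−A) = Σ_j (I−A)_1j·C_1j = (0.80)(0.5125) + (-0.10)(0.0950) + (-0.25)(0.0525) = 0.387375
adj(I−A) = Cᵀ =
  [ 0.5125   0.1350   0.1825]
  [ 0.0950   0.6675   0.1850]
  [ 0.0525   0.1650   0.5100]
(I − A)⁻¹ = adj(I−A) / det(I−A) ≈
  [   1.3230     0.3485     0.4711]
  [   0.2452     1.7231     0.4776]
  [   0.1355     0.4259     1.3166]
The output multiplier for sector j is the column-j sum of the Leontief inverse (I − A)⁻¹ = adj(I−A) / det(I−A).
Column 3 of adj(I−A): (0.1825, 0.1850, 0.5100); det(I−A) = 0.387375.
m_3 = (0.1825 + 0.1850 + 0.5100) / 0.387375 = 0.8775 / 0.387375 ≈ 2.265.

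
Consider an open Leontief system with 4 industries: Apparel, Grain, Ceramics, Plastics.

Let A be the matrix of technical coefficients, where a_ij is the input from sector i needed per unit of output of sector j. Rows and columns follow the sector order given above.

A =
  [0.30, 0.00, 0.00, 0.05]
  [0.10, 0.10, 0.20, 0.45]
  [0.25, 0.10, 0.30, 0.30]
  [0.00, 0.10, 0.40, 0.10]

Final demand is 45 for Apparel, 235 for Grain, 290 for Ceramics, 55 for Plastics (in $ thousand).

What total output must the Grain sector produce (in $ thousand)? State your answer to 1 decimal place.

x_2 = 670.9

I − A =
  [   0.70     0.00     0.00    -0.05]
  [  -0.10     0.90    -0.20    -0.45]
  [  -0.25    -0.10     0.70    -0.30]
  [   0.00    -0.10    -0.40     0.90]
Compute the cofactors C_ij = (−1)^(i+j)·(3×3 minor ij) of I−A; the adjugate is their transpose:
adj(I−A) = Cᵀ =
  [ 0.38550   0.00550   0.01900   0.03050]
  [ 0.14100   0.35200   0.25400   0.26850]
  [ 0.20325   0.08525   0.53500   0.23225]
  [ 0.10600   0.07700   0.26600   0.42700]
det(I−A) = Σ_j (I−A)_1j·C_1j = (0.70)(0.38550) + (0.00)(0.14100) + (0.00)(0.20325) + (-0.05)(0.10600) = 0.26455
(I − A)⁻¹ = adj(I−A) / det(I−A) ≈
  [   1.4572     0.0208     0.0718     0.1153]
  [   0.5330     1.3306     0.9601     1.0149]
  [   0.7683     0.3222     2.0223     0.8779]
  [   0.4007     0.2911     1.0055     1.6141]
x = (I − A)⁻¹ d = adj(I−A)·d / det(I−A), with det(I−A) = 0.26455:
  x_1 = (0.38550·45 + 0.00550·235 + 0.01900·290 + 0.03050·55) / 0.26455 = 25.8275 / 0.26455 ≈ 97.6
  x_2 = (0.14100·45 + 0.35200·235 + 0.25400·290 + 0.26850·55) / 0.26455 = 177.4925 / 0.26455 ≈ 670.9
  x_3 = (0.20325·45 + 0.08525·235 + 0.53500·290 + 0.23225·55) / 0.26455 = 197.10375 / 0.26455 ≈ 745.1
  x_4 = (0.10600·45 + 0.07700·235 + 0.26600·290 + 0.42700·55) / 0.26455 = 123.49 / 0.26455 ≈ 466.8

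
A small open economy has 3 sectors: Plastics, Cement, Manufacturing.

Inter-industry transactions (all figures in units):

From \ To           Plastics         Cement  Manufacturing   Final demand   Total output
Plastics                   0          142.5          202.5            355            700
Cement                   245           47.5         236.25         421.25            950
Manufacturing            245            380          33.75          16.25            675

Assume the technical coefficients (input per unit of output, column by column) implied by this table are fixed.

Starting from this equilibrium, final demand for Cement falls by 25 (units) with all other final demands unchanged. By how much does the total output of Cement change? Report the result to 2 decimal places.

Technical coefficients a_ij = z_ij / X_j:
  a_PP = 0/700 = 0.00, a_CP = 245/700 = 0.35, a_MP = 245/700 = 0.35
  a_PC = 142.5/950 = 0.15, a_CC = 47.5/950 = 0.05, a_MC = 380/950 = 0.40
  a_PM = 202.5/675 = 0.30, a_CM = 236.25/675 = 0.35, a_MM = 33.75/675 = 0.05
I − A =
  [   1.00    -0.15    -0.30]
  [  -0.35     0.95    -0.35]
  [  -0.35    -0.40     0.95]
Cofactors of I−A, C_ij = (−1)^(i+j)·(minor ij) (rows/columns in the sector order above):
  C_11 = (0.95)(0.95) − (-0.35)(-0.40) = 0.7625
  C_12 = −[(-0.35)(0.95) − (-0.35)(-0.35)] = 0.4550
  C_13 = (-0.35)(-0.40) − (0.95)(-0.35) = 0.4725
  C_21 = −[(-0.15)(0.95) − (-0.30)(-0.40)] = 0.2625
  C_22 = (1.00)(0.95) − (-0.30)(-0.35) = 0.8450
  C_23 = −[(1.00)(-0.40) − (-0.15)(-0.35)] = 0.4525
  C_31 = (-0.15)(-0.35) − (-0.30)(0.95) = 0.3375
  C_32 = −[(1.00)(-0.35) − (-0.30)(-0.35)] = 0.4550
  C_33 = (1.00)(0.95) − (-0.15)(-0.35) = 0.8975
det(I−A) = Σ_j (I−A)_1j·C_1j = (1.00)(0.7625) + (-0.15)(0.4550) + (-0.30)(0.4725) = 0.5525
adj(I−A) = Cᵀ =
  [ 0.7625   0.2625   0.3375]
  [ 0.4550   0.8450   0.4550]
  [ 0.4725   0.4525   0.8975]
(I − A)⁻¹ = adj(I−A) / det(I−A) ≈
  [   1.3801     0.4751     0.6109]
  [   0.8235     1.5294     0.8235]
  [   0.8552     0.8190     1.6244]
Δx = (I − A)⁻¹ Δd with Δd having -25 in the Cement component and 0 elsewhere.
So Δx_C = L_CC · (-25), where L_CC = adj(I−A)_CC / det(I−A) = 0.8450 / 0.5525.
Δx_C = 0.8450 × (-25) / 0.5525 = -21.125 / 0.5525 ≈ -38.24.

Δx_C = -38.24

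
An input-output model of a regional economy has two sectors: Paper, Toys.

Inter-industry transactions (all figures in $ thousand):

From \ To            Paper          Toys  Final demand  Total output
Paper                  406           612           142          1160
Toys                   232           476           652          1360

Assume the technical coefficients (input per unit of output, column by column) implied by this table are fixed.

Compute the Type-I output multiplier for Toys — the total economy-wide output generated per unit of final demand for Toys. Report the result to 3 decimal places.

m_T = 3.308

Technical coefficients a_ij = z_ij / X_j:
  a_PP = 406/1160 = 0.35, a_TP = 232/1160 = 0.20
  a_PT = 612/1360 = 0.45, a_TT = 476/1360 = 0.35
I − A =
  [   0.65    -0.45]
  [  -0.20     0.65]
det(I−A) = (0.65)(0.65) − (-0.45)(-0.20) = 0.3325
adj(I−A) = [[0.65, 0.45], [0.20, 0.65]]
(I − A)⁻¹ = adj(I−A) / det(I−A) ≈
  [   1.9549     1.3534]
  [   0.6015     1.9549]
The output multiplier for sector j is the column-j sum of the Leontief inverse (I − A)⁻¹ = adj(I−A) / det(I−A).
Column T of adj(I−A): (0.45, 0.65); det(I−A) = 0.3325.
m_T = (0.45 + 0.65) / 0.3325 = 1.10 / 0.3325 ≈ 3.308.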